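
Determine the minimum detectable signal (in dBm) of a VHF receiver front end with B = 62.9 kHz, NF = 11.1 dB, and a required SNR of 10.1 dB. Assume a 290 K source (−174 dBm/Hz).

−104.8 dBm

Sensitivity = −174 + 10 log₁₀(B) + NF + SNR_min
= −174 + 47.99 + 11.1 + 10.1
= −104.81 dBm → −104.8 dBm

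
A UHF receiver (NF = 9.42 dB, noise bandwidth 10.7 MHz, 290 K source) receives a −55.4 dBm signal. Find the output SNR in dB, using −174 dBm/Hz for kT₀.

38.9 dB

Noise floor: N = −174 + 10 log₁₀(B) + NF
10 log₁₀(1.07×10⁷) = 70.29 dB
N = −174 + 70.29 + 9.42 = −94.29 dBm
SNR = P_sig − N = −55.4 − (−94.29) = 38.89 dB → 38.9 dB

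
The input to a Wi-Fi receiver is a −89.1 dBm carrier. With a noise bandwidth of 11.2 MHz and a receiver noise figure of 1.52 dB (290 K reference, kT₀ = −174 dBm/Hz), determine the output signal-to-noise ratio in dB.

12.9 dB

Noise floor: N = −174 + 10 log₁₀(B) + NF
10 log₁₀(1.12×10⁷) = 70.49 dB
N = −174 + 70.49 + 1.52 = −101.99 dBm
SNR = P_sig − N = −89.1 − (−101.99) = 12.89 dB → 12.9 dB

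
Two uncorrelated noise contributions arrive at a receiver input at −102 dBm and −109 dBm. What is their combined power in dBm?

−101.2 dBm

Convert to linear, add, convert back:
P₁ = 6.31×10⁻¹⁴ W, P₂ = 1.26×10⁻¹⁴ W
P_tot = 7.57×10⁻¹⁴ W → 10 log₁₀(P_tot / 10⁻³) = −101.2 dBm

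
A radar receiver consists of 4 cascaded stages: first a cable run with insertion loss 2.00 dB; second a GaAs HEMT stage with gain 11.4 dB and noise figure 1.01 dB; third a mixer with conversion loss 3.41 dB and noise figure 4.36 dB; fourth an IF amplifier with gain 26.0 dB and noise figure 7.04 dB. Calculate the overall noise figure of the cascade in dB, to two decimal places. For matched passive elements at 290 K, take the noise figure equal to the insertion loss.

5.08 dB

Convert to linear (a loss of L dB is a gain of −L dB): F_i = 10^(NF_i/10), G_i = 10^(G_i,dB/10)
  Stage 1: F_1 = 10^(2.00/10) = 1.585, G_1 = 10^(−2.00/10) = 0.6310
  Stage 2: F_2 = 10^(1.01/10) = 1.262, G_2 = 10^(11.4/10) = 13.80
  Stage 3: F_3 = 10^(4.36/10) = 2.729, G_3 = 10^(−3.41/10) = 0.4560
  Stage 4: F_4 = 10^(7.04/10) = 5.058, G_4 = 10^(26.0/10) = 398.1
Friis cascade:
  F = 1.585 + (1.262 − 1)/0.6310 + (2.729 − 1)/8.710 + (5.058 − 1)/3.972 = 3.220
NF = 10 log₁₀(3.220) = 5.08 dB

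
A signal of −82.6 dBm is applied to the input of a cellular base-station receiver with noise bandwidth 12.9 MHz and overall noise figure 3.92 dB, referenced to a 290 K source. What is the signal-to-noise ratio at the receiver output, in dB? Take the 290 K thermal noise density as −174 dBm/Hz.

16.4 dB

Noise floor: N = −174 + 10 log₁₀(B) + NF
10 log₁₀(1.29×10⁷) = 71.11 dB
N = −174 + 71.11 + 3.92 = −98.97 dBm
SNR = P_sig − N = −82.6 − (−98.97) = 16.37 dB → 16.4 dB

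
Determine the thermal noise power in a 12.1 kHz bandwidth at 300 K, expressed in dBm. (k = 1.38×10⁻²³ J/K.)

P_n = kTB = 1.38×10⁻²³ × 300 × 1.21×10⁴ = 5.01×10⁻¹⁷ W
In dBm: 10 log₁₀(5.01×10⁻¹⁷ / 10⁻³) = −133.0 dBm

−133.0 dBm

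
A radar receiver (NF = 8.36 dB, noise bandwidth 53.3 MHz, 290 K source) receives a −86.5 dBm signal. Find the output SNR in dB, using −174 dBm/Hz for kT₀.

1.9 dB

Noise floor: N = −174 + 10 log₁₀(B) + NF
10 log₁₀(5.33×10⁷) = 77.27 dB
N = −174 + 77.27 + 8.36 = −88.37 dBm
SNR = P_sig − N = −86.5 − (−88.37) = 1.87 dB → 1.9 dB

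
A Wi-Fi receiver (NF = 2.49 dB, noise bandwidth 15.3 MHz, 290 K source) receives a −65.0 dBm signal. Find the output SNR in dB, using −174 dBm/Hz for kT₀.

34.7 dB

Noise floor: N = −174 + 10 log₁₀(B) + NF
10 log₁₀(1.53×10⁷) = 71.85 dB
N = −174 + 71.85 + 2.49 = −99.66 dBm
SNR = P_sig − N = −65.0 − (−99.66) = 34.66 dB → 34.7 dB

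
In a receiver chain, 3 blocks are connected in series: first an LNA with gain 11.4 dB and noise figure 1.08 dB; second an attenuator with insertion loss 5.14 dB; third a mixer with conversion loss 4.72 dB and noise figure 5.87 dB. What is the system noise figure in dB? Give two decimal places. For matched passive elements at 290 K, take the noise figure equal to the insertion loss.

3.27 dB

Convert to linear (a loss of L dB is a gain of −L dB): F_i = 10^(NF_i/10), G_i = 10^(G_i,dB/10)
  Stage 1: F_1 = 10^(1.08/10) = 1.282, G_1 = 10^(11.4/10) = 13.80
  Stage 2: F_2 = 10^(5.14/10) = 3.266, G_2 = 10^(−5.14/10) = 0.3062
  Stage 3: F_3 = 10^(5.87/10) = 3.864, G_3 = 10^(−4.72/10) = 0.3373
Friis cascade:
  F = 1.282 + (3.266 − 1)/13.80 + (3.864 − 1)/4.227 = 2.124
NF = 10 log₁₀(2.124) = 3.27 dB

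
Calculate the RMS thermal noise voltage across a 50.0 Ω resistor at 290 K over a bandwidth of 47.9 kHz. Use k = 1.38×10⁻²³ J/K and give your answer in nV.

196 nV

V_n = √(4kTRB)
4kTRB = 4 × 1.38×10⁻²³ × 290 × 5.00×10¹ × 4.79×10⁴ = 3.83×10⁻¹⁴ V²
V_n = √(3.83×10⁻¹⁴) = 1.96×10⁻⁷ V = 196 nV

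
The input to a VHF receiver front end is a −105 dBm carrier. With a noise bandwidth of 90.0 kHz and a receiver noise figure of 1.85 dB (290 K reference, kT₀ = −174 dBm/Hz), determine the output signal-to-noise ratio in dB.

17.6 dB

Noise floor: N = −174 + 10 log₁₀(B) + NF
10 log₁₀(9.00×10⁴) = 49.54 dB
N = −174 + 49.54 + 1.85 = −122.61 dBm
SNR = P_sig − N = −105 − (−122.61) = 17.61 dB → 17.6 dB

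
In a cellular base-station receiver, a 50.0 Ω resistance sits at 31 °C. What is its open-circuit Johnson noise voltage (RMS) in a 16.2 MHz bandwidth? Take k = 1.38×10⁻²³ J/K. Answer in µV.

3.69 µV

T = 31 °C + 273.15 = 304.15 K
V_n = √(4kTRB)
4kTRB = 4 × 1.38×10⁻²³ × 304.15 × 5.00×10¹ × 1.62×10⁷ = 1.36×10⁻¹¹ V²
V_n = √(1.36×10⁻¹¹) = 3.69×10⁻⁶ V = 3.69 µV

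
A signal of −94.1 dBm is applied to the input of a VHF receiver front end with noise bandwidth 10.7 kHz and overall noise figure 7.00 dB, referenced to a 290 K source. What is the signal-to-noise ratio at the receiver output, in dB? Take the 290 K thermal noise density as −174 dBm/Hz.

Noise floor: N = −174 + 10 log₁₀(B) + NF
10 log₁₀(1.07×10⁴) = 40.29 dB
N = −174 + 40.29 + 7.00 = −126.71 dBm
SNR = P_sig − N = −94.1 − (−126.71) = 32.61 dB → 32.6 dB

32.6 dB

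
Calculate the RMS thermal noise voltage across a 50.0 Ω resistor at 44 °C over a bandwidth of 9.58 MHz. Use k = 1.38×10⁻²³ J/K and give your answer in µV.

2.90 µV

T = 44 °C + 273.15 = 317.15 K
V_n = √(4kTRB)
4kTRB = 4 × 1.38×10⁻²³ × 317.15 × 5.00×10¹ × 9.58×10⁶ = 8.39×10⁻¹² V²
V_n = √(8.39×10⁻¹²) = 2.90×10⁻⁶ V = 2.90 µV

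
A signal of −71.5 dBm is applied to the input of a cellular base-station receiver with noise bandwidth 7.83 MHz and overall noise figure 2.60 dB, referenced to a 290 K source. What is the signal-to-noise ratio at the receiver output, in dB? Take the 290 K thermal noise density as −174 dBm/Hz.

Noise floor: N = −174 + 10 log₁₀(B) + NF
10 log₁₀(7.83×10⁶) = 68.94 dB
N = −174 + 68.94 + 2.60 = −102.46 dBm
SNR = P_sig − N = −71.5 − (−102.46) = 30.96 dB → 31.0 dB

31.0 dB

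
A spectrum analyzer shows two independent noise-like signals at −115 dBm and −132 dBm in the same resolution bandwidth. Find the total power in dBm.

Convert to linear, add, convert back:
P₁ = 3.16×10⁻¹⁵ W, P₂ = 6.31×10⁻¹⁷ W
P_tot = 3.23×10⁻¹⁵ W → 10 log₁₀(P_tot / 10⁻³) = −114.9 dBm

−114.9 dBm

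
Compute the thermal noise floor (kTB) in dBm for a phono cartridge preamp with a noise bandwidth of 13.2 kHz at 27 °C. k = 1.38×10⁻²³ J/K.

−132.6 dBm

T = 27 °C + 273.15 = 300.15 K
P_n = kTB = 1.38×10⁻²³ × 300.15 × 1.32×10⁴ = 5.47×10⁻¹⁷ W
In dBm: 10 log₁₀(5.47×10⁻¹⁷ / 10⁻³) = −132.6 dBm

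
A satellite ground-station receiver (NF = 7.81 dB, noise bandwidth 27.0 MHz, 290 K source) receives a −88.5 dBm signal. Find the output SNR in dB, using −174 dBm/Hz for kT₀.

3.4 dB

Noise floor: N = −174 + 10 log₁₀(B) + NF
10 log₁₀(2.70×10⁷) = 74.31 dB
N = −174 + 74.31 + 7.81 = −91.88 dBm
SNR = P_sig − N = −88.5 − (−91.88) = 3.38 dB → 3.4 dB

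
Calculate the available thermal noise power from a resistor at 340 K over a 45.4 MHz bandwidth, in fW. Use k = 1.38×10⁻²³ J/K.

P_n = kTB = 1.38×10⁻²³ × 340 × 4.54×10⁷ = 2.13×10⁻¹³ W = 213 fW

213 fW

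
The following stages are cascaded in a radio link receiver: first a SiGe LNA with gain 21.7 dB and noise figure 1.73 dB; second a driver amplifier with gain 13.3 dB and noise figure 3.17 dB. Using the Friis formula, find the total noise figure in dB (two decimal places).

Convert to linear (a loss of L dB is a gain of −L dB): F_i = 10^(NF_i/10), G_i = 10^(G_i,dB/10)
  Stage 1: F_1 = 10^(1.73/10) = 1.489, G_1 = 10^(21.7/10) = 147.9
  Stage 2: F_2 = 10^(3.17/10) = 2.075, G_2 = 10^(13.3/10) = 21.38
Friis cascade:
  F = 1.489 + (2.075 − 1)/147.9 = 1.497
NF = 10 log₁₀(1.497) = 1.75 dB

1.75 dB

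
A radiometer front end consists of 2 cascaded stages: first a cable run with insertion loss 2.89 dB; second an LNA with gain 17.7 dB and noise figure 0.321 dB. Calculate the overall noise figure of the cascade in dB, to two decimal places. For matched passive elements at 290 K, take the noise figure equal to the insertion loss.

3.21 dB

Convert to linear (a loss of L dB is a gain of −L dB): F_i = 10^(NF_i/10), G_i = 10^(G_i,dB/10)
  Stage 1: F_1 = 10^(2.89/10) = 1.945, G_1 = 10^(−2.89/10) = 0.5140
  Stage 2: F_2 = 10^(0.321/10) = 1.077, G_2 = 10^(17.7/10) = 58.88
Friis cascade:
  F = 1.945 + (1.077 − 1)/0.5140 = 2.095
NF = 10 log₁₀(2.095) = 3.21 dB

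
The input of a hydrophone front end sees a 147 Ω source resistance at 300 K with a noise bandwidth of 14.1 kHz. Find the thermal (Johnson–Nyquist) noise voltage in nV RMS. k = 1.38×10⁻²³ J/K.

V_n = √(4kTRB)
4kTRB = 4 × 1.38×10⁻²³ × 300 × 1.47×10² × 1.41×10⁴ = 3.43×10⁻¹⁴ V²
V_n = √(3.43×10⁻¹⁴) = 1.85×10⁻⁷ V = 185 nV

185 nV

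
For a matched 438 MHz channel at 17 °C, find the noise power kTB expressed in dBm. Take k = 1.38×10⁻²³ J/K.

−87.6 dBm

T = 17 °C + 273.15 = 290.15 K
P_n = kTB = 1.38×10⁻²³ × 290.15 × 4.38×10⁸ = 1.75×10⁻¹² W
In dBm: 10 log₁₀(1.75×10⁻¹² / 10⁻³) = −87.6 dBm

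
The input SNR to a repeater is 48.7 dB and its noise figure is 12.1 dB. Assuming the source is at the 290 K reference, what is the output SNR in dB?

By definition F = SNR_in/SNR_out, so in dB: SNR_out = SNR_in − NF
SNR_out = 48.7 − 12.1 = 36.6 dB

36.6 dB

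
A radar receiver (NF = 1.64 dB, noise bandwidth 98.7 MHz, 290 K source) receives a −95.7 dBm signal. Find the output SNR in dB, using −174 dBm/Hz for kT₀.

Noise floor: N = −174 + 10 log₁₀(B) + NF
10 log₁₀(9.87×10⁷) = 79.94 dB
N = −174 + 79.94 + 1.64 = −92.42 dBm
SNR = P_sig − N = −95.7 − (−92.42) = −3.28 dB → −3.3 dB

−3.3 dB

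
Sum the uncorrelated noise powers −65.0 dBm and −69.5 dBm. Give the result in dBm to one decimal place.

−63.7 dBm

Convert to linear, add, convert back:
P₁ = 3.16×10⁻¹⁰ W, P₂ = 1.12×10⁻¹⁰ W
P_tot = 4.28×10⁻¹⁰ W → 10 log₁₀(P_tot / 10⁻³) = −63.7 dBm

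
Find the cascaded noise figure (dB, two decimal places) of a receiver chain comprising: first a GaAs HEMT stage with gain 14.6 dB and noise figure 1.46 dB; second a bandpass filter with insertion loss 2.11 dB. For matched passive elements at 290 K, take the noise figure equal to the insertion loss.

Convert to linear (a loss of L dB is a gain of −L dB): F_i = 10^(NF_i/10), G_i = 10^(G_i,dB/10)
  Stage 1: F_1 = 10^(1.46/10) = 1.400, G_1 = 10^(14.6/10) = 28.84
  Stage 2: F_2 = 10^(2.11/10) = 1.626, G_2 = 10^(−2.11/10) = 0.6152
Friis cascade:
  F = 1.400 + (1.626 − 1)/28.84 = 1.421
NF = 10 log₁₀(1.421) = 1.53 dB

1.53 dB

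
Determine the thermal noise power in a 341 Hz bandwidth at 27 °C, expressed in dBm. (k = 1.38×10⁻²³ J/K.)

−148.5 dBm

T = 27 °C + 273.15 = 300.15 K
P_n = kTB = 1.38×10⁻²³ × 300.15 × 3.41×10² = 1.41×10⁻¹⁸ W
In dBm: 10 log₁₀(1.41×10⁻¹⁸ / 10⁻³) = −148.5 dBm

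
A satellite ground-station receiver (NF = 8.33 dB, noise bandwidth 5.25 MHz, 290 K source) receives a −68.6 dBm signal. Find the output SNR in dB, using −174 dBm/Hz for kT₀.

Noise floor: N = −174 + 10 log₁₀(B) + NF
10 log₁₀(5.25×10⁶) = 67.2 dB
N = −174 + 67.2 + 8.33 = −98.47 dBm
SNR = P_sig − N = −68.6 − (−98.47) = 29.87 dB → 29.9 dB

29.9 dB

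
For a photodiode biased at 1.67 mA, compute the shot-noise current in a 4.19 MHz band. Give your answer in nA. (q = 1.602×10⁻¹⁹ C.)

47.3 nA

I_n = √(2qI·B)
2qI·B = 2 × 1.602×10⁻¹⁹ × 1.67×10⁻³ × 4.19×10⁶ = 2.24×10⁻¹⁵ A²
I_n = √(2.24×10⁻¹⁵) = 4.73×10⁻⁸ A = 47.3 nA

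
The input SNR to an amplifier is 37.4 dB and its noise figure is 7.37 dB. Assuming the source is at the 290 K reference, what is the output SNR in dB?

By definition F = SNR_in/SNR_out, so in dB: SNR_out = SNR_in − NF
SNR_out = 37.4 − 7.37 = 30.03 dB

30.03 dB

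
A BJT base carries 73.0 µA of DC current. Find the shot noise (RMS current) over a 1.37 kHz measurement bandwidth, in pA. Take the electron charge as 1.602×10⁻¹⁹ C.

I_n = √(2qI·B)
2qI·B = 2 × 1.602×10⁻¹⁹ × 7.30×10⁻⁵ × 1.37×10³ = 3.20×10⁻²⁰ A²
I_n = √(3.20×10⁻²⁰) = 1.79×10⁻¹⁰ A = 179 pA

179 pA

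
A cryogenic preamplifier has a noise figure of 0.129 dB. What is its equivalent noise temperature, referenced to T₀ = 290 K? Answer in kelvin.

8.74 K

F = 10^(0.129/10) = 1.03015
T_e = (F − 1)·T₀ = (1.03015 − 1) × 290 = 8.74 K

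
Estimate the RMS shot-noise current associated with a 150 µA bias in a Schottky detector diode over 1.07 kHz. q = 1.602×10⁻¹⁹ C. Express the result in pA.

I_n = √(2qI·B)
2qI·B = 2 × 1.602×10⁻¹⁹ × 1.50×10⁻⁴ × 1.07×10³ = 5.14×10⁻²⁰ A²
I_n = √(5.14×10⁻²⁰) = 2.27×10⁻¹⁰ A = 227 pA

227 pA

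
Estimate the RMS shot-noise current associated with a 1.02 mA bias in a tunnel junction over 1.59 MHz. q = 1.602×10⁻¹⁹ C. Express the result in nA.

I_n = √(2qI·B)
2qI·B = 2 × 1.602×10⁻¹⁹ × 1.02×10⁻³ × 1.59×10⁶ = 5.20×10⁻¹⁶ A²
I_n = √(5.20×10⁻¹⁶) = 2.28×10⁻⁸ A = 22.8 nA

22.8 nA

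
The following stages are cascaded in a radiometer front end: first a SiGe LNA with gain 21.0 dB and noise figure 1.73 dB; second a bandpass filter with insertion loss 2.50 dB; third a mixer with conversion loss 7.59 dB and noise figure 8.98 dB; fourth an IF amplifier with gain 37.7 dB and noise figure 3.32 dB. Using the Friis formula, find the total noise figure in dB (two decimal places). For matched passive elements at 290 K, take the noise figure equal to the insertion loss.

2.27 dB

Convert to linear (a loss of L dB is a gain of −L dB): F_i = 10^(NF_i/10), G_i = 10^(G_i,dB/10)
  Stage 1: F_1 = 10^(1.73/10) = 1.489, G_1 = 10^(21.0/10) = 125.9
  Stage 2: F_2 = 10^(2.50/10) = 1.778, G_2 = 10^(−2.50/10) = 0.5623
  Stage 3: F_3 = 10^(8.98/10) = 7.907, G_3 = 10^(−7.59/10) = 0.1742
  Stage 4: F_4 = 10^(3.32/10) = 2.148, G_4 = 10^(37.7/10) = 5888
Friis cascade:
  F = 1.489 + (1.778 − 1)/125.9 + (7.907 − 1)/70.79 + (2.148 − 1)/12.33 = 1.686
NF = 10 log₁₀(1.686) = 2.27 dB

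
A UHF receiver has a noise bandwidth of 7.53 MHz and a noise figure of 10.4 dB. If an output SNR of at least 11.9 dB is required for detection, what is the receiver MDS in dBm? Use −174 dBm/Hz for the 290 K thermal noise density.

Sensitivity = −174 + 10 log₁₀(B) + NF + SNR_min
= −174 + 68.77 + 10.4 + 11.9
= −82.93 dBm → −82.9 dBm

−82.9 dBm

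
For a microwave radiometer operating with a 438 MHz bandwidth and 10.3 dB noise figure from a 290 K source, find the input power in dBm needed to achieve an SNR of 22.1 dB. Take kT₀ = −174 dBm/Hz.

−55.2 dBm

Sensitivity = −174 + 10 log₁₀(B) + NF + SNR_min
= −174 + 86.41 + 10.3 + 22.1
= −55.19 dBm → −55.2 dBm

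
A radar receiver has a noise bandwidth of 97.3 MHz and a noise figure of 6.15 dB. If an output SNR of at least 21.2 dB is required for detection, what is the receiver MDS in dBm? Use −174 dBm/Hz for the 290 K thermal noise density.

Sensitivity = −174 + 10 log₁₀(B) + NF + SNR_min
= −174 + 79.88 + 6.15 + 21.2
= −66.77 dBm → −66.8 dBm

−66.8 dBm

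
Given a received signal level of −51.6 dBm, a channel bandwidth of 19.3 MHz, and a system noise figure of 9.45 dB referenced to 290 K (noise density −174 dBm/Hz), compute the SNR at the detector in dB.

Noise floor: N = −174 + 10 log₁₀(B) + NF
10 log₁₀(1.93×10⁷) = 72.86 dB
N = −174 + 72.86 + 9.45 = −91.69 dBm
SNR = P_sig − N = −51.6 − (−91.69) = 40.09 dB → 40.1 dB

40.1 dB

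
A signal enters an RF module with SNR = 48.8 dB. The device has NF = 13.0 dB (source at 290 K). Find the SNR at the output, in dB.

By definition F = SNR_in/SNR_out, so in dB: SNR_out = SNR_in − NF
SNR_out = 48.8 − 13.0 = 35.8 dB

35.8 dB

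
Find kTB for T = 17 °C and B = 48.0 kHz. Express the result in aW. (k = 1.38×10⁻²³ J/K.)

192 aW

T = 17 °C + 273.15 = 290.15 K
P_n = kTB = 1.38×10⁻²³ × 290.15 × 4.80×10⁴ = 1.92×10⁻¹⁶ W = 192 aW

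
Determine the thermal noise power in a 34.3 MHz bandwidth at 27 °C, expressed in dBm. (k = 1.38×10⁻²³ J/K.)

−98.5 dBm

T = 27 °C + 273.15 = 300.15 K
P_n = kTB = 1.38×10⁻²³ × 300.15 × 3.43×10⁷ = 1.42×10⁻¹³ W
In dBm: 10 log₁₀(1.42×10⁻¹³ / 10⁻³) = −98.5 dBm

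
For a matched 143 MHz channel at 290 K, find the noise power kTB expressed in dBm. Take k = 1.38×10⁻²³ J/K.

P_n = kTB = 1.38×10⁻²³ × 290 × 1.43×10⁸ = 5.72×10⁻¹³ W
In dBm: 10 log₁₀(5.72×10⁻¹³ / 10⁻³) = −92.4 dBm

−92.4 dBm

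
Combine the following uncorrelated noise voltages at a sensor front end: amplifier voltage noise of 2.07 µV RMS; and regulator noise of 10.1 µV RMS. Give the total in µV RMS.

Uncorrelated sources add in power (mean-square): V_tot = √(ΣV_i²)
V_tot = √[(2.07×10⁻⁶)² + (1.01×10⁻⁵)²] = 1.03×10⁻⁵ V = 10.3 µV

10.3 µV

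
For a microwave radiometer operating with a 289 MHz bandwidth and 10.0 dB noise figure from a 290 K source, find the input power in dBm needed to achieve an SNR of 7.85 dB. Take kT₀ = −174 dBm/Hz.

−71.5 dBm

Sensitivity = −174 + 10 log₁₀(B) + NF + SNR_min
= −174 + 84.61 + 10.0 + 7.85
= −71.54 dBm → −71.5 dBm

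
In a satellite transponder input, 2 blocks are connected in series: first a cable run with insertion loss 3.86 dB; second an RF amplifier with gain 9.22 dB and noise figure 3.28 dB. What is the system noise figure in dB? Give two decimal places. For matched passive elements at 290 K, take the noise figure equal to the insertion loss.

Convert to linear (a loss of L dB is a gain of −L dB): F_i = 10^(NF_i/10), G_i = 10^(G_i,dB/10)
  Stage 1: F_1 = 10^(3.86/10) = 2.432, G_1 = 10^(−3.86/10) = 0.4111
  Stage 2: F_2 = 10^(3.28/10) = 2.128, G_2 = 10^(9.22/10) = 8.356
Friis cascade:
  F = 2.432 + (2.128 − 1)/0.4111 = 5.176
NF = 10 log₁₀(5.176) = 7.14 dB

7.14 dB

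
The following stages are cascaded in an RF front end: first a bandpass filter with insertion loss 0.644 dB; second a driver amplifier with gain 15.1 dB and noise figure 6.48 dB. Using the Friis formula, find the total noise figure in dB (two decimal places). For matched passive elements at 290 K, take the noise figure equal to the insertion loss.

7.12 dB

Convert to linear (a loss of L dB is a gain of −L dB): F_i = 10^(NF_i/10), G_i = 10^(G_i,dB/10)
  Stage 1: F_1 = 10^(0.644/10) = 1.160, G_1 = 10^(−0.644/10) = 0.8622
  Stage 2: F_2 = 10^(6.48/10) = 4.446, G_2 = 10^(15.1/10) = 32.36
Friis cascade:
  F = 1.160 + (4.446 − 1)/0.8622 = 5.157
NF = 10 log₁₀(5.157) = 7.12 dB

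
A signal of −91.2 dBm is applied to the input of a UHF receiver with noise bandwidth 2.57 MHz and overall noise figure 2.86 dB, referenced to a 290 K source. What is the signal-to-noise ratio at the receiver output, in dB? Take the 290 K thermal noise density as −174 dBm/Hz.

15.8 dB

Noise floor: N = −174 + 10 log₁₀(B) + NF
10 log₁₀(2.57×10⁶) = 64.1 dB
N = −174 + 64.1 + 2.86 = −107.04 dBm
SNR = P_sig − N = −91.2 − (−107.04) = 15.84 dB → 15.8 dB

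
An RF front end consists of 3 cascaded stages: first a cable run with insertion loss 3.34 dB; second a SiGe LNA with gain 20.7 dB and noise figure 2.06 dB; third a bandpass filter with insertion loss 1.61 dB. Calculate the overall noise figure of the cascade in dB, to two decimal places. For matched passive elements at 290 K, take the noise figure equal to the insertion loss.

5.41 dB

Convert to linear (a loss of L dB is a gain of −L dB): F_i = 10^(NF_i/10), G_i = 10^(G_i,dB/10)
  Stage 1: F_1 = 10^(3.34/10) = 2.158, G_1 = 10^(−3.34/10) = 0.4634
  Stage 2: F_2 = 10^(2.06/10) = 1.607, G_2 = 10^(20.7/10) = 117.5
  Stage 3: F_3 = 10^(1.61/10) = 1.449, G_3 = 10^(−1.61/10) = 0.6902
Friis cascade:
  F = 2.158 + (1.607 − 1)/0.4634 + (1.449 − 1)/54.45 = 3.476
NF = 10 log₁₀(3.476) = 5.41 dB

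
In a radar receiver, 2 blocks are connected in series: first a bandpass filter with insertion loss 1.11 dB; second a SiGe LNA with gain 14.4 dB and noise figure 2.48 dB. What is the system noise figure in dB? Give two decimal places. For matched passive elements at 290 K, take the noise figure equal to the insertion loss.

3.59 dB

Convert to linear (a loss of L dB is a gain of −L dB): F_i = 10^(NF_i/10), G_i = 10^(G_i,dB/10)
  Stage 1: F_1 = 10^(1.11/10) = 1.291, G_1 = 10^(−1.11/10) = 0.7745
  Stage 2: F_2 = 10^(2.48/10) = 1.770, G_2 = 10^(14.4/10) = 27.54
Friis cascade:
  F = 1.291 + (1.770 − 1)/0.7745 = 2.286
NF = 10 log₁₀(2.286) = 3.59 dB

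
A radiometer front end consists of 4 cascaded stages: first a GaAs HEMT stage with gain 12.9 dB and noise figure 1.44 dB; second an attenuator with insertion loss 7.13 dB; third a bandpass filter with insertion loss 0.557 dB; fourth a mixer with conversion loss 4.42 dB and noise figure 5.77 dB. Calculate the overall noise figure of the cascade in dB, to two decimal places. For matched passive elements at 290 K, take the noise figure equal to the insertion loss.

3.94 dB

Convert to linear (a loss of L dB is a gain of −L dB): F_i = 10^(NF_i/10), G_i = 10^(G_i,dB/10)
  Stage 1: F_1 = 10^(1.44/10) = 1.393, G_1 = 10^(12.9/10) = 19.50
  Stage 2: F_2 = 10^(7.13/10) = 5.164, G_2 = 10^(−7.13/10) = 0.1936
  Stage 3: F_3 = 10^(0.557/10) = 1.137, G_3 = 10^(−0.557/10) = 0.8796
  Stage 4: F_4 = 10^(5.77/10) = 3.776, G_4 = 10^(−4.42/10) = 0.3614
Friis cascade:
  F = 1.393 + (5.164 − 1)/19.50 + (1.137 − 1)/3.776 + (3.776 − 1)/3.321 = 2.479
NF = 10 log₁₀(2.479) = 3.94 dB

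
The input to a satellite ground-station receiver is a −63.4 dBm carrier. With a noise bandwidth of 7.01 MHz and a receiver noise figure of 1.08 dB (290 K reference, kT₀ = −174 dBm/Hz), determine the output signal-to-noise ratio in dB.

Noise floor: N = −174 + 10 log₁₀(B) + NF
10 log₁₀(7.01×10⁶) = 68.46 dB
N = −174 + 68.46 + 1.08 = −104.46 dBm
SNR = P_sig − N = −63.4 − (−104.46) = 41.06 dB → 41.1 dB

41.1 dB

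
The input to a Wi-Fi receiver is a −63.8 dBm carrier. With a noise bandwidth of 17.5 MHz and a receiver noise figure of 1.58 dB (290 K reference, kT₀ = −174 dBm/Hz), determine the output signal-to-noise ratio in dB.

36.2 dB

Noise floor: N = −174 + 10 log₁₀(B) + NF
10 log₁₀(1.75×10⁷) = 72.43 dB
N = −174 + 72.43 + 1.58 = −99.99 dBm
SNR = P_sig − N = −63.8 − (−99.99) = 36.19 dB → 36.2 dB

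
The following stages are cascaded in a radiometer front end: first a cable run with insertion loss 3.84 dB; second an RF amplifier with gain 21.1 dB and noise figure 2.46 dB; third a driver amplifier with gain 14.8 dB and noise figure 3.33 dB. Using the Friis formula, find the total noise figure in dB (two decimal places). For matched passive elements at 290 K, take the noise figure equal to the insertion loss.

Convert to linear (a loss of L dB is a gain of −L dB): F_i = 10^(NF_i/10), G_i = 10^(G_i,dB/10)
  Stage 1: F_1 = 10^(3.84/10) = 2.421, G_1 = 10^(−3.84/10) = 0.4130
  Stage 2: F_2 = 10^(2.46/10) = 1.762, G_2 = 10^(21.1/10) = 128.8
  Stage 3: F_3 = 10^(3.33/10) = 2.153, G_3 = 10^(14.8/10) = 30.20
Friis cascade:
  F = 2.421 + (1.762 − 1)/0.4130 + (2.153 − 1)/53.21 = 4.287
NF = 10 log₁₀(4.287) = 6.32 dB

6.32 dB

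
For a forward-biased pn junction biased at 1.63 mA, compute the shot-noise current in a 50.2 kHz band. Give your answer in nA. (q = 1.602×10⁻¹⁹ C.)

I_n = √(2qI·B)
2qI·B = 2 × 1.602×10⁻¹⁹ × 1.63×10⁻³ × 5.02×10⁴ = 2.62×10⁻¹⁷ A²
I_n = √(2.62×10⁻¹⁷) = 5.12×10⁻⁹ A = 5.12 nA

5.12 nA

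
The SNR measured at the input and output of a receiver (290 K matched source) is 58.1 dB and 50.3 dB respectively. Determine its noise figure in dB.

NF (dB) = SNR_in(dB) − SNR_out(dB) when the source is at T₀
NF = 58.1 − 50.3 = 7.8 dB

7.8 dB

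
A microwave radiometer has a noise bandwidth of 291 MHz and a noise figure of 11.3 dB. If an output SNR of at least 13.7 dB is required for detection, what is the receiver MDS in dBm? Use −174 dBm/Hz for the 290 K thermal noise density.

−64.4 dBm

Sensitivity = −174 + 10 log₁₀(B) + NF + SNR_min
= −174 + 84.64 + 11.3 + 13.7
= −64.36 dBm → −64.4 dBm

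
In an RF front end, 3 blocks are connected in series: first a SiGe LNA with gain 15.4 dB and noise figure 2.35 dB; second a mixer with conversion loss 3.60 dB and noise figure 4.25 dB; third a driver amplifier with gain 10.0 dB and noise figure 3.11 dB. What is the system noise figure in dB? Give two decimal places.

2.64 dB

Convert to linear (a loss of L dB is a gain of −L dB): F_i = 10^(NF_i/10), G_i = 10^(G_i,dB/10)
  Stage 1: F_1 = 10^(2.35/10) = 1.718, G_1 = 10^(15.4/10) = 34.67
  Stage 2: F_2 = 10^(4.25/10) = 2.661, G_2 = 10^(−3.60/10) = 0.4365
  Stage 3: F_3 = 10^(3.11/10) = 2.046, G_3 = 10^(10.0/10) = 10.00
Friis cascade:
  F = 1.718 + (2.661 − 1)/34.67 + (2.046 − 1)/15.14 = 1.835
NF = 10 log₁₀(1.835) = 2.64 dB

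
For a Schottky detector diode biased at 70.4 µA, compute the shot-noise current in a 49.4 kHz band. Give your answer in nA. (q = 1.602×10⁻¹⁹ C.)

I_n = √(2qI·B)
2qI·B = 2 × 1.602×10⁻¹⁹ × 7.04×10⁻⁵ × 4.94×10⁴ = 1.11×10⁻¹⁸ A²
I_n = √(1.11×10⁻¹⁸) = 1.06×10⁻⁹ A = 1.06 nA

1.06 nA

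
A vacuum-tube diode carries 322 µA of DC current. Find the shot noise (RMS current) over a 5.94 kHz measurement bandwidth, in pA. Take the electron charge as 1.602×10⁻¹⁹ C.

783 pA

I_n = √(2qI·B)
2qI·B = 2 × 1.602×10⁻¹⁹ × 3.22×10⁻⁴ × 5.94×10³ = 6.13×10⁻¹⁹ A²
I_n = √(6.13×10⁻¹⁹) = 7.83×10⁻¹⁰ A = 783 pA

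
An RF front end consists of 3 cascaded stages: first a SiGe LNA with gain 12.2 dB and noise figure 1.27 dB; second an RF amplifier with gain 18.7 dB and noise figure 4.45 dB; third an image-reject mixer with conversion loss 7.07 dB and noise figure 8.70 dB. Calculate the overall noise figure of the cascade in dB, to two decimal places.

Convert to linear (a loss of L dB is a gain of −L dB): F_i = 10^(NF_i/10), G_i = 10^(G_i,dB/10)
  Stage 1: F_1 = 10^(1.27/10) = 1.340, G_1 = 10^(12.2/10) = 16.60
  Stage 2: F_2 = 10^(4.45/10) = 2.786, G_2 = 10^(18.7/10) = 74.13
  Stage 3: F_3 = 10^(8.70/10) = 7.413, G_3 = 10^(−7.07/10) = 0.1963
Friis cascade:
  F = 1.340 + (2.786 − 1)/16.60 + (7.413 − 1)/1230 = 1.453
NF = 10 log₁₀(1.453) = 1.62 dB

1.62 dB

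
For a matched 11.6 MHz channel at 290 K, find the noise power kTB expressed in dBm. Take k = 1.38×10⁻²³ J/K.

P_n = kTB = 1.38×10⁻²³ × 290 × 1.16×10⁷ = 4.64×10⁻¹⁴ W
In dBm: 10 log₁₀(4.64×10⁻¹⁴ / 10⁻³) = −103.3 dBm

−103.3 dBm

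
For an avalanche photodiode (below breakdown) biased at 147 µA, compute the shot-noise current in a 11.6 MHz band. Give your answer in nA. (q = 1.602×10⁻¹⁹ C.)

I_n = √(2qI·B)
2qI·B = 2 × 1.602×10⁻¹⁹ × 1.47×10⁻⁴ × 1.16×10⁷ = 5.46×10⁻¹⁶ A²
I_n = √(5.46×10⁻¹⁶) = 2.34×10⁻⁸ A = 23.4 nA

23.4 nA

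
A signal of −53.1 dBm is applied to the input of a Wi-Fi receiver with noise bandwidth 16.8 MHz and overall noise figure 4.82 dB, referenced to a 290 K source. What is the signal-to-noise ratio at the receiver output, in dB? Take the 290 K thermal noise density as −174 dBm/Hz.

43.8 dB

Noise floor: N = −174 + 10 log₁₀(B) + NF
10 log₁₀(1.68×10⁷) = 72.25 dB
N = −174 + 72.25 + 4.82 = −96.93 dBm
SNR = P_sig − N = −53.1 − (−96.93) = 43.83 dB → 43.8 dB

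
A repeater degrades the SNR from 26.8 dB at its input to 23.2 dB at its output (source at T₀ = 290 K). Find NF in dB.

3.6 dB

NF (dB) = SNR_in(dB) − SNR_out(dB) when the source is at T₀
NF = 26.8 − 23.2 = 3.6 dB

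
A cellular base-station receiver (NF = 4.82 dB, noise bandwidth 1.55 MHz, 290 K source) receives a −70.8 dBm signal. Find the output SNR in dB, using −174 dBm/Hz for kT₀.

Noise floor: N = −174 + 10 log₁₀(B) + NF
10 log₁₀(1.55×10⁶) = 61.9 dB
N = −174 + 61.9 + 4.82 = −107.28 dBm
SNR = P_sig − N = −70.8 − (−107.28) = 36.48 dB → 36.5 dB

36.5 dB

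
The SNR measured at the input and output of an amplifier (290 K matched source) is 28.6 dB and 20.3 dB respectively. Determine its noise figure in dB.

8.3 dB

NF (dB) = SNR_in(dB) − SNR_out(dB) when the source is at T₀
NF = 28.6 − 20.3 = 8.3 dB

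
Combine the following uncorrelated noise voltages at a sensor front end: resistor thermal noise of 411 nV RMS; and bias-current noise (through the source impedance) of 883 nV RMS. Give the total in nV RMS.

974 nV

Uncorrelated sources add in power (mean-square): V_tot = √(ΣV_i²)
V_tot = √[(4.11×10⁻⁷)² + (8.83×10⁻⁷)²] = 9.74×10⁻⁷ V = 974 nV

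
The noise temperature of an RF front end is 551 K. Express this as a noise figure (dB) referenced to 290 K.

4.62 dB

F = 1 + T_e/T₀ = 1 + 551/290 = 2.9
NF = 10 log₁₀(2.9) = 4.62 dB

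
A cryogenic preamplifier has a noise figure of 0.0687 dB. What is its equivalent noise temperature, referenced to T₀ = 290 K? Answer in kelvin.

F = 10^(0.0687/10) = 1.01594
T_e = (F − 1)·T₀ = (1.01594 − 1) × 290 = 4.62 K

4.62 K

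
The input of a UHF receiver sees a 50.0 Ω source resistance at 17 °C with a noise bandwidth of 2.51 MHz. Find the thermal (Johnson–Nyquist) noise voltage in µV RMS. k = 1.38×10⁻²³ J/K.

T = 17 °C + 273.15 = 290.15 K
V_n = √(4kTRB)
4kTRB = 4 × 1.38×10⁻²³ × 290.15 × 5.00×10¹ × 2.51×10⁶ = 2.01×10⁻¹² V²
V_n = √(2.01×10⁻¹²) = 1.42×10⁻⁶ V = 1.42 µV

1.42 µV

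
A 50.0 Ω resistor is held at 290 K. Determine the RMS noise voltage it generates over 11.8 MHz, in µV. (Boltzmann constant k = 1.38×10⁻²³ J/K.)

3.07 µV

V_n = √(4kTRB)
4kTRB = 4 × 1.38×10⁻²³ × 290 × 5.00×10¹ × 1.18×10⁷ = 9.44×10⁻¹² V²
V_n = √(9.44×10⁻¹²) = 3.07×10⁻⁶ V = 3.07 µV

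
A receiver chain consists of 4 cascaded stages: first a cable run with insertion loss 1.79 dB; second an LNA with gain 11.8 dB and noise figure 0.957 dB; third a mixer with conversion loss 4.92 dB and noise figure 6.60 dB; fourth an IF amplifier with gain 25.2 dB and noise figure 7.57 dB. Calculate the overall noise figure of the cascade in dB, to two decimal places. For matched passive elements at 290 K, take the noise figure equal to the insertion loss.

Convert to linear (a loss of L dB is a gain of −L dB): F_i = 10^(NF_i/10), G_i = 10^(G_i,dB/10)
  Stage 1: F_1 = 10^(1.79/10) = 1.510, G_1 = 10^(−1.79/10) = 0.6622
  Stage 2: F_2 = 10^(0.957/10) = 1.247, G_2 = 10^(11.8/10) = 15.14
  Stage 3: F_3 = 10^(6.60/10) = 4.571, G_3 = 10^(−4.92/10) = 0.3221
  Stage 4: F_4 = 10^(7.57/10) = 5.715, G_4 = 10^(25.2/10) = 331.1
Friis cascade:
  F = 1.510 + (1.247 − 1)/0.6622 + (4.571 − 1)/10.02 + (5.715 − 1)/3.228 = 3.699
NF = 10 log₁₀(3.699) = 5.68 dB

5.68 dB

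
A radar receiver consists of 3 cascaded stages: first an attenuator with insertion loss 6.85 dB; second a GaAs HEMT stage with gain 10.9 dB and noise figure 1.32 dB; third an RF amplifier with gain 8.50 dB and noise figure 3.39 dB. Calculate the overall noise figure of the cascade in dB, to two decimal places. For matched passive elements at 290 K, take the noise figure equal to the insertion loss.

Convert to linear (a loss of L dB is a gain of −L dB): F_i = 10^(NF_i/10), G_i = 10^(G_i,dB/10)
  Stage 1: F_1 = 10^(6.85/10) = 4.842, G_1 = 10^(−6.85/10) = 0.2065
  Stage 2: F_2 = 10^(1.32/10) = 1.355, G_2 = 10^(10.9/10) = 12.30
  Stage 3: F_3 = 10^(3.39/10) = 2.183, G_3 = 10^(8.50/10) = 7.079
Friis cascade:
  F = 4.842 + (1.355 − 1)/0.2065 + (2.183 − 1)/2.541 = 7.027
NF = 10 log₁₀(7.027) = 8.47 dB

8.47 dB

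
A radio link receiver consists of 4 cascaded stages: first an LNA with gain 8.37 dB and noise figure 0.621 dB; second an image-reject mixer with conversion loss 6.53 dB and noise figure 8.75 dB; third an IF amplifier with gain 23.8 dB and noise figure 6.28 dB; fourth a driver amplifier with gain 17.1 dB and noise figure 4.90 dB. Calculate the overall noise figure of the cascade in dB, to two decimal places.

6.26 dB

Convert to linear (a loss of L dB is a gain of −L dB): F_i = 10^(NF_i/10), G_i = 10^(G_i,dB/10)
  Stage 1: F_1 = 10^(0.621/10) = 1.154, G_1 = 10^(8.37/10) = 6.871
  Stage 2: F_2 = 10^(8.75/10) = 7.499, G_2 = 10^(−6.53/10) = 0.2223
  Stage 3: F_3 = 10^(6.28/10) = 4.246, G_3 = 10^(23.8/10) = 239.9
  Stage 4: F_4 = 10^(4.90/10) = 3.090, G_4 = 10^(17.1/10) = 51.29
Friis cascade:
  F = 1.154 + (7.499 − 1)/6.871 + (4.246 − 1)/1.528 + (3.090 − 1)/366.4 = 4.230
NF = 10 log₁₀(4.230) = 6.26 dB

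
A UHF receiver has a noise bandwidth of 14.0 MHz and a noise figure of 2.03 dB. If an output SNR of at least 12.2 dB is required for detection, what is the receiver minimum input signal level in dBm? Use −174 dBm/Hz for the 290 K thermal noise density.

−88.3 dBm

Sensitivity = −174 + 10 log₁₀(B) + NF + SNR_min
= −174 + 71.46 + 2.03 + 12.2
= −88.31 dBm → −88.3 dBm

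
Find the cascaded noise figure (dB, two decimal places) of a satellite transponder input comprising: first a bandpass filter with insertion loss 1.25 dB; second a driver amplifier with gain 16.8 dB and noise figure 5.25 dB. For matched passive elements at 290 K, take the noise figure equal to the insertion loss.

6.50 dB

Convert to linear (a loss of L dB is a gain of −L dB): F_i = 10^(NF_i/10), G_i = 10^(G_i,dB/10)
  Stage 1: F_1 = 10^(1.25/10) = 1.334, G_1 = 10^(−1.25/10) = 0.7499
  Stage 2: F_2 = 10^(5.25/10) = 3.350, G_2 = 10^(16.8/10) = 47.86
Friis cascade:
  F = 1.334 + (3.350 − 1)/0.7499 = 4.467
NF = 10 log₁₀(4.467) = 6.50 dB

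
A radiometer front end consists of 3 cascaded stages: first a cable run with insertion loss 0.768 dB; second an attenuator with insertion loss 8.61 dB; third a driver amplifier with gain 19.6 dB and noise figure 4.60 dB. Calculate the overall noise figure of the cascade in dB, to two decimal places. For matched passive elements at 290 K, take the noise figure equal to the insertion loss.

Convert to linear (a loss of L dB is a gain of −L dB): F_i = 10^(NF_i/10), G_i = 10^(G_i,dB/10)
  Stage 1: F_1 = 10^(0.768/10) = 1.193, G_1 = 10^(−0.768/10) = 0.8379
  Stage 2: F_2 = 10^(8.61/10) = 7.261, G_2 = 10^(−8.61/10) = 0.1377
  Stage 3: F_3 = 10^(4.60/10) = 2.884, G_3 = 10^(19.6/10) = 91.20
Friis cascade:
  F = 1.193 + (7.261 − 1)/0.8379 + (2.884 − 1)/0.1154 = 24.99
NF = 10 log₁₀(24.99) = 13.98 dB

13.98 dB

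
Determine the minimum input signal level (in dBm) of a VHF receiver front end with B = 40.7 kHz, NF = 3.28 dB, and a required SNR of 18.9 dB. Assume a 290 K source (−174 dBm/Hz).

−105.7 dBm

Sensitivity = −174 + 10 log₁₀(B) + NF + SNR_min
= −174 + 46.1 + 3.28 + 18.9
= −105.72 dBm → −105.7 dBm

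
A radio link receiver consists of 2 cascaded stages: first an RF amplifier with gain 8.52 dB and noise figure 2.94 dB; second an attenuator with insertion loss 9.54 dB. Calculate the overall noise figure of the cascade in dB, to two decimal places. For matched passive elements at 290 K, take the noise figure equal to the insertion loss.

Convert to linear (a loss of L dB is a gain of −L dB): F_i = 10^(NF_i/10), G_i = 10^(G_i,dB/10)
  Stage 1: F_1 = 10^(2.94/10) = 1.968, G_1 = 10^(8.52/10) = 7.112
  Stage 2: F_2 = 10^(9.54/10) = 8.995, G_2 = 10^(−9.54/10) = 0.1112
Friis cascade:
  F = 1.968 + (8.995 − 1)/7.112 = 3.092
NF = 10 log₁₀(3.092) = 4.90 dB

4.90 dB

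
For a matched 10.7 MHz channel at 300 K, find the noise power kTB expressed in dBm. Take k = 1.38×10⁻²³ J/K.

−103.5 dBm

P_n = kTB = 1.38×10⁻²³ × 300 × 1.07×10⁷ = 4.43×10⁻¹⁴ W
In dBm: 10 log₁₀(4.43×10⁻¹⁴ / 10⁻³) = −103.5 dBm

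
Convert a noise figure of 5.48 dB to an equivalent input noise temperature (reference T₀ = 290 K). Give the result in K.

F = 10^(5.48/10) = 3.53183
T_e = (F − 1)·T₀ = (3.53183 − 1) × 290 = 734 K

734 K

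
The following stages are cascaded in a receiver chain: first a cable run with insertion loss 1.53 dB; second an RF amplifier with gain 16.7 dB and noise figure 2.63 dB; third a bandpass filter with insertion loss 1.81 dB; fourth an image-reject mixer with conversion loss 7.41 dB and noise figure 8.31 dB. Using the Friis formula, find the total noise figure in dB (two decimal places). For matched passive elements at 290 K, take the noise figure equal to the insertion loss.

Convert to linear (a loss of L dB is a gain of −L dB): F_i = 10^(NF_i/10), G_i = 10^(G_i,dB/10)
  Stage 1: F_1 = 10^(1.53/10) = 1.422, G_1 = 10^(−1.53/10) = 0.7031
  Stage 2: F_2 = 10^(2.63/10) = 1.832, G_2 = 10^(16.7/10) = 46.77
  Stage 3: F_3 = 10^(1.81/10) = 1.517, G_3 = 10^(−1.81/10) = 0.6592
  Stage 4: F_4 = 10^(8.31/10) = 6.776, G_4 = 10^(−7.41/10) = 0.1816
Friis cascade:
  F = 1.422 + (1.832 − 1)/0.7031 + (1.517 − 1)/32.89 + (6.776 − 1)/21.68 = 2.888
NF = 10 log₁₀(2.888) = 4.61 dB

4.61 dB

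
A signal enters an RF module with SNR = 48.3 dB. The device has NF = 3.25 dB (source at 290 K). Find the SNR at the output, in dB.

45.05 dB

By definition F = SNR_in/SNR_out, so in dB: SNR_out = SNR_in − NF
SNR_out = 48.3 − 3.25 = 45.05 dB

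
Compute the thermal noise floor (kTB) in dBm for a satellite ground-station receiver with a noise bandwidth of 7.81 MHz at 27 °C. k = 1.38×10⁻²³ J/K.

−104.9 dBm

T = 27 °C + 273.15 = 300.15 K
P_n = kTB = 1.38×10⁻²³ × 300.15 × 7.81×10⁶ = 3.23×10⁻¹⁴ W
In dBm: 10 log₁₀(3.23×10⁻¹⁴ / 10⁻³) = −104.9 dBm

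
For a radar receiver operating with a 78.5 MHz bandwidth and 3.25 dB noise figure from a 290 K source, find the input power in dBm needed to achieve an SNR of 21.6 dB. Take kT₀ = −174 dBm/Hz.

−70.2 dBm

Sensitivity = −174 + 10 log₁₀(B) + NF + SNR_min
= −174 + 78.95 + 3.25 + 21.6
= −70.20 dBm → −70.2 dBm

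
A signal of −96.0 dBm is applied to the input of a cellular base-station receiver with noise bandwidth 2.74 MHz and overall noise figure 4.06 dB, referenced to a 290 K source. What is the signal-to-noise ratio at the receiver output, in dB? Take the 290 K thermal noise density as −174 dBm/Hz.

9.6 dB

Noise floor: N = −174 + 10 log₁₀(B) + NF
10 log₁₀(2.74×10⁶) = 64.38 dB
N = −174 + 64.38 + 4.06 = −105.56 dBm
SNR = P_sig − N = −96.0 − (−105.56) = 9.56 dB → 9.6 dB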